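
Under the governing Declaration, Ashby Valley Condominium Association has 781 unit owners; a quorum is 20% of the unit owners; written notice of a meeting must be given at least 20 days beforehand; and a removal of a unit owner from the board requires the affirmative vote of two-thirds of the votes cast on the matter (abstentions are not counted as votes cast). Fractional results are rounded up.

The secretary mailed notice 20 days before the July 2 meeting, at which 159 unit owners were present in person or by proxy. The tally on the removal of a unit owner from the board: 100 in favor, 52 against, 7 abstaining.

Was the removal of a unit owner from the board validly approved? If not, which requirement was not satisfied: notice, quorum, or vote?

Invalid — vote requirement not satisfied.

Notice: 20 days given; 20 required. Satisfied.
Quorum: 20% of 781 = 156.20, rounded up to 157; 159 present. Satisfied.
Vote: requires two-thirds of the votes cast (159 − 7 abstaining = 152); 2/3 of 152 = 101.33, rounded up to 102, so 102 needed; 100 in favor. Not satisfied.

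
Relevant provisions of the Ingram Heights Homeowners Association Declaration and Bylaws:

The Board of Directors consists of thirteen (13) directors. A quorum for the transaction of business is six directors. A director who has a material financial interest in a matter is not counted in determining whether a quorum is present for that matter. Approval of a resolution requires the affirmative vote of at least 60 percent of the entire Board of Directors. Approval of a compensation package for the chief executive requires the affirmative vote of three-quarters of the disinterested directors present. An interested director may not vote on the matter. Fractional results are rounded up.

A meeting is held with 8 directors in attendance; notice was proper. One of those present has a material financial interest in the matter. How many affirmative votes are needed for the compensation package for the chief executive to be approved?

6

The compensation package for the chief executive requires three-fourths of the disinterested directors present (8 − 1 = 7).
3/4 of 7 = 5.25, rounded up to 6.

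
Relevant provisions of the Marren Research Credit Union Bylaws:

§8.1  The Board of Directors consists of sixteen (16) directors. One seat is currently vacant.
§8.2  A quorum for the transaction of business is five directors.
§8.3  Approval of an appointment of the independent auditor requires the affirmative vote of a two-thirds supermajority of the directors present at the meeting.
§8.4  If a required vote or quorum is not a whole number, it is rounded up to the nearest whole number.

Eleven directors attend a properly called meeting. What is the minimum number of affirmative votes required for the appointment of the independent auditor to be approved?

8

The appointment of the independent auditor requires two-thirds of the directors present (11).
2/3 of 11 = 7.33, rounded up to 8.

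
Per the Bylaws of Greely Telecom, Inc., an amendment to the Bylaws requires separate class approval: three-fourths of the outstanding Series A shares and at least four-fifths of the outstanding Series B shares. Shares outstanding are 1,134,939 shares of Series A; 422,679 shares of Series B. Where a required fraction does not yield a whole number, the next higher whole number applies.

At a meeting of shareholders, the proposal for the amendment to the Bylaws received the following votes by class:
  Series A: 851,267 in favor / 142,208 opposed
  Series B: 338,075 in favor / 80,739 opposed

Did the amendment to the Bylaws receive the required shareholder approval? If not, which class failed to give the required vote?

Series A: 3/4 of 1134939 = 851204.25, rounded up to 851205; 851,205 required, 851,267 in favor — approved.
Series B: 4/5 of 422679 = 338143.20, rounded up to 338144; 338,144 required, 338,075 in favor — not approved.

Not approved — the Series B shares did not give the required vote.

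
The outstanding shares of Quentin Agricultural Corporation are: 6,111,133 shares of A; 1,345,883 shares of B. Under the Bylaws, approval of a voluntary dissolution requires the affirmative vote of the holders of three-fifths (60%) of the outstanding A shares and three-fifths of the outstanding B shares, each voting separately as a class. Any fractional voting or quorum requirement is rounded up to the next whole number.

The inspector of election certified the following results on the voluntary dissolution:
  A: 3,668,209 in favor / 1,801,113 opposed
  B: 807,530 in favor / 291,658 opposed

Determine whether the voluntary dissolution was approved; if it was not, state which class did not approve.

Approved — every class gave the required vote.

A: 3/5 of 6111133 = 3666679.80, rounded up to 3666680; 3,666,680 required, 3,668,209 in favor — approved.
B: 3/5 of 1345883 = 807529.80, rounded up to 807530; 807,530 required, 807,530 in favor — approved.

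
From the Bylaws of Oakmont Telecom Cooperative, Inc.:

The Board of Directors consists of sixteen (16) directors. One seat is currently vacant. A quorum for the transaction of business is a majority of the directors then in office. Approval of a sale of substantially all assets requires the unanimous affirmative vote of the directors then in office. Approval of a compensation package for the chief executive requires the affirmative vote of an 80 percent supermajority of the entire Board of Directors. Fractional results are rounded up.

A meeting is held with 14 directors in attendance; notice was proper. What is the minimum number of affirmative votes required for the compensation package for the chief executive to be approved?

13

The compensation package for the chief executive requires four-fifths of the entire Board of Directors (16).
4/5 of 16 = 12.80, rounded up to 13.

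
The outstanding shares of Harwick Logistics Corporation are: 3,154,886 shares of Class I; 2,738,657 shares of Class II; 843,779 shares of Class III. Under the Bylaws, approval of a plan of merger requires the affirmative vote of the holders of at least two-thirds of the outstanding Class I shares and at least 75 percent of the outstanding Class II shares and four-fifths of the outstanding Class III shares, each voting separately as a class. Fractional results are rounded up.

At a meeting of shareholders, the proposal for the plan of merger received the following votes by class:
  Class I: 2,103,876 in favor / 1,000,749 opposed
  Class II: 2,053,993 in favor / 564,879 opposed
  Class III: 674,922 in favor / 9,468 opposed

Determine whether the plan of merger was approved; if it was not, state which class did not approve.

Class I: 2/3 of 3154886 = 2103257.33, rounded up to 2103258; 2,103,258 required, 2,103,876 in favor — approved.
Class II: 3/4 of 2738657 = 2053992.75, rounded up to 2053993; 2,053,993 required, 2,053,993 in favor — approved.
Class III: 4/5 of 843779 = 675023.20, rounded up to 675024; 675,024 required, 674,922 in favor — not approved.

Not approved — the Class III shares did not give the required vote.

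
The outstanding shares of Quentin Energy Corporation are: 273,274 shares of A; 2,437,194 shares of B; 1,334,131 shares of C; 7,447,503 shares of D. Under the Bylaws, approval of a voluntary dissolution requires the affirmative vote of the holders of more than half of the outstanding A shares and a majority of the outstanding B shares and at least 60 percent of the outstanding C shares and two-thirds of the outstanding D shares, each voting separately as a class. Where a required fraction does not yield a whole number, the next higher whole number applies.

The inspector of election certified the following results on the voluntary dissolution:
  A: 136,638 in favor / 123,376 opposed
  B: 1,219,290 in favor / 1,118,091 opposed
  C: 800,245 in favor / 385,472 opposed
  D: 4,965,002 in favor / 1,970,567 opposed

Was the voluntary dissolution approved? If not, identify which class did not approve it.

A: a majority of 273274 is 136638; 136,638 required, 136,638 in favor — approved.
B: a majority of 2437194 is 1218598; 1,218,598 required, 1,219,290 in favor — approved.
C: 3/5 of 1334131 = 800478.60, rounded up to 800479; 800,479 required, 800,245 in favor — not approved.
D: 2/3 of 7447503 = 4965002; 4,965,002 required, 4,965,002 in favor — approved.

Not approved — the C shares did not give the required vote.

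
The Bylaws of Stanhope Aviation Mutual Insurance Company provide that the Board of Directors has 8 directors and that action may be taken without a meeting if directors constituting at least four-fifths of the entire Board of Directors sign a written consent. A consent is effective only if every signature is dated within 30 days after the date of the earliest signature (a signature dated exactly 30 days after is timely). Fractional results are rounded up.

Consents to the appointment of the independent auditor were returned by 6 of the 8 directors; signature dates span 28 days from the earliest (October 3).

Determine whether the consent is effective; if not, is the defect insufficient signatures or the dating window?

Signatures required: at least four-fifths of 8 — 4/5 of 8 = 6.40, rounded up to 7, so 7 needed; 6 signed. Insufficient.
Dating window: the latest signature is 28 days after the earliest; the limit is 30 days. Within the window.

Not effective — insufficient signatures.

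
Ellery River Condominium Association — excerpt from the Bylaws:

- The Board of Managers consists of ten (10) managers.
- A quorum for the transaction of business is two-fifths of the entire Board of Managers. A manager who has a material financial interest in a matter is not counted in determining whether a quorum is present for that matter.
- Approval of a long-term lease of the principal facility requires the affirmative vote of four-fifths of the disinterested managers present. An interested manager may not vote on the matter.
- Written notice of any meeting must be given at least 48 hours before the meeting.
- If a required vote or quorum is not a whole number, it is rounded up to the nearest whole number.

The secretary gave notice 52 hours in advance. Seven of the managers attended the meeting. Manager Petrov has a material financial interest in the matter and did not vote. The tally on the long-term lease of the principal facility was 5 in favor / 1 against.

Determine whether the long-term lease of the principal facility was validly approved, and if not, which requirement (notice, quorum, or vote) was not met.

Notice: 52 hours given; 48 required (52 ≥ 48). Satisfied.
Quorum: 7 present, but the 1 interested manager does not count, leaving 6. Quorum is 4. Satisfied.
Vote: the long-term lease of the principal facility requires four-fifths of the disinterested managers present (7 − 1 = 6). 4/5 of 6 = 4.80, rounded up to 5, so 5 affirmative votes are needed; 5 voted in favor. Satisfied.

Valid — all requirements satisfied.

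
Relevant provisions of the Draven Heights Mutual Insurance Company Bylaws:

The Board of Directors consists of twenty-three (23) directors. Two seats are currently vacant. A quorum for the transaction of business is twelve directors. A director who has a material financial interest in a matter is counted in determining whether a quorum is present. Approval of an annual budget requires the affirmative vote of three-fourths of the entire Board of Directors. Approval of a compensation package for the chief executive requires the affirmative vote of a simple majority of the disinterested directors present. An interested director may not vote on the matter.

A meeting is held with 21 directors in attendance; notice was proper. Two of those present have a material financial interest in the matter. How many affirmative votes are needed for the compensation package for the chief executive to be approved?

10

The compensation package for the chief executive requires a majority of the disinterested directors present (21 − 2 = 19).
A majority of 19 is 10.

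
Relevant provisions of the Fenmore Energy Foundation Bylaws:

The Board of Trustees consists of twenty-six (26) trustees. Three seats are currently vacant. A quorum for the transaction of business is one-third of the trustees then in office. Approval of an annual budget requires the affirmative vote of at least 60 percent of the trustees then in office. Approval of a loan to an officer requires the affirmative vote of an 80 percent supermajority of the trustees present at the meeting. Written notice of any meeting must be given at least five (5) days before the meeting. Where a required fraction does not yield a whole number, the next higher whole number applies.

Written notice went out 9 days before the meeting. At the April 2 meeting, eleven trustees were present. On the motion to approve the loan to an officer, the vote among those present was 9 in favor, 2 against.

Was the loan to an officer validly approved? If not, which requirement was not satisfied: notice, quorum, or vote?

Notice: 9 days given; 5 required (9 ≥ 5). Satisfied.
Quorum: 11 present; quorum is 8. Satisfied.
Vote: the loan to an officer requires four-fifths of the trustees present (11). 4/5 of 11 = 8.80, rounded up to 9, so 9 affirmative votes are needed; 9 voted in favor. Satisfied.

Valid — all requirements satisfied.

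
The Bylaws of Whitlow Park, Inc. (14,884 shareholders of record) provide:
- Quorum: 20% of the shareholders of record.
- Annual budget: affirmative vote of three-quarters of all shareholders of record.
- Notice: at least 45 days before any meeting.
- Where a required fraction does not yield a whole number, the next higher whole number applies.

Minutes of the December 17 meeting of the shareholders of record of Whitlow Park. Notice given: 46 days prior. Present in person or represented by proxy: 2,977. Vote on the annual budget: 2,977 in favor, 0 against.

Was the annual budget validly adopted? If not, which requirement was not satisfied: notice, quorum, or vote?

Notice: 46 days given; 45 required. Satisfied.
Quorum: 20% of 14,884 = 2,976.80, rounded up to 2,977; 2,977 present. Satisfied.
Vote: requires three-fourths of all shareholders of record (14,884); 3/4 of 14884 = 11163, so 11,163 needed; 2,977 in favor. Not satisfied.

Invalid — vote requirement not satisfied.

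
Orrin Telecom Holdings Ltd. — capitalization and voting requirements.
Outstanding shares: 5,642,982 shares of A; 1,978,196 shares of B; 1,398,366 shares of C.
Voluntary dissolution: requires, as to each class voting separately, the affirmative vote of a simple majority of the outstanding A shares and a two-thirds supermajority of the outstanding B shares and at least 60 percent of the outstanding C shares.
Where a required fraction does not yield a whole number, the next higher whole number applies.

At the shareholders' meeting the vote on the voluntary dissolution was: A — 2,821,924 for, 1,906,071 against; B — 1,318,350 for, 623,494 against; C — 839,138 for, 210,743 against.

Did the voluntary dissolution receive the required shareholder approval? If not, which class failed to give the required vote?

Not approved — the B shares did not give the required vote.

A: a majority of 5642982 is 2821492; 2,821,492 required, 2,821,924 in favor — approved.
B: 2/3 of 1978196 = 1318797.33, rounded up to 1318798; 1,318,798 required, 1,318,350 in favor — not approved.
C: 3/5 of 1398366 = 839019.60, rounded up to 839020; 839,020 required, 839,138 in favor — approved.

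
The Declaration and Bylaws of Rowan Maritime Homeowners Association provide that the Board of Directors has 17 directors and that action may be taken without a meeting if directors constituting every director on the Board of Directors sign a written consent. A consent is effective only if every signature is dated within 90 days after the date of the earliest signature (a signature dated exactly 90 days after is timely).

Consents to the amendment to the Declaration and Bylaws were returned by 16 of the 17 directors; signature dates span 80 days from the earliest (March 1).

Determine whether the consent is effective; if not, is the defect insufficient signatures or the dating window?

Signatures required: every one of 17 — unanimous means all 17, so 17 needed; 16 signed. Insufficient.
Dating window: the latest signature is 80 days after the earliest; the limit is 90 days. Within the window.

Not effective — insufficient signatures.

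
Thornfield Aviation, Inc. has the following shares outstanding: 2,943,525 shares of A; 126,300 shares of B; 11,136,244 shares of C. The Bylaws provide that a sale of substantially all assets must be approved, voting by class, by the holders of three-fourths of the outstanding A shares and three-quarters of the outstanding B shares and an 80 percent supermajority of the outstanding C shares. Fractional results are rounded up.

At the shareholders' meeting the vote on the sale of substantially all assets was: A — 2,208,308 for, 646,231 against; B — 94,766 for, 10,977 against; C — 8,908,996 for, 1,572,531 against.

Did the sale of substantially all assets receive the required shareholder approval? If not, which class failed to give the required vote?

Approved — every class gave the required vote.

A: 3/4 of 2943525 = 2207643.75, rounded up to 2207644; 2,207,644 required, 2,208,308 in favor — approved.
B: 3/4 of 126300 = 94725; 94,725 required, 94,766 in favor — approved.
C: 4/5 of 11136244 = 8908995.20, rounded up to 8908996; 8,908,996 required, 8,908,996 in favor — approved.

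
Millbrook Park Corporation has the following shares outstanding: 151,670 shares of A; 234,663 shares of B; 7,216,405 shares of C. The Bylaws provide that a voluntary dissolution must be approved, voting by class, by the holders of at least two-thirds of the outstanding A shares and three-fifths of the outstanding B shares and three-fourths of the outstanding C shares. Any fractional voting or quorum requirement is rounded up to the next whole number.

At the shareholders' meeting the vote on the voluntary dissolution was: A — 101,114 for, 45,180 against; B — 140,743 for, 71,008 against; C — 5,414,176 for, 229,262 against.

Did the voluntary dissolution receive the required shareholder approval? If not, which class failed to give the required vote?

Not approved — the B shares did not give the required vote.

A: 2/3 of 151670 = 101113.33, rounded up to 101114; 101,114 required, 101,114 in favor — approved.
B: 3/5 of 234663 = 140797.80, rounded up to 140798; 140,798 required, 140,743 in favor — not approved.
C: 3/4 of 7216405 = 5412303.75, rounded up to 5412304; 5,412,304 required, 5,414,176 in favor — approved.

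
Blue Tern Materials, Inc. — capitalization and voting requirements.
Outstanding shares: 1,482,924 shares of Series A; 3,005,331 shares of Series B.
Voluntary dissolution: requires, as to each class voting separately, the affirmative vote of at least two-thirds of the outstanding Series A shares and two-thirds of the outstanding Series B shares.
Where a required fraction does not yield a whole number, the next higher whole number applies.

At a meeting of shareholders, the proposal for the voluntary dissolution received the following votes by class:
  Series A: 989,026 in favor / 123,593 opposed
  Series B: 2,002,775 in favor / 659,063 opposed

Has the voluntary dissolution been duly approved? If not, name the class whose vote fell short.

Series A: 2/3 of 1482924 = 988616; 988,616 required, 989,026 in favor — approved.
Series B: 2/3 of 3005331 = 2003554; 2,003,554 required, 2,002,775 in favor — not approved.

Not approved — the Series B shares did not give the required vote.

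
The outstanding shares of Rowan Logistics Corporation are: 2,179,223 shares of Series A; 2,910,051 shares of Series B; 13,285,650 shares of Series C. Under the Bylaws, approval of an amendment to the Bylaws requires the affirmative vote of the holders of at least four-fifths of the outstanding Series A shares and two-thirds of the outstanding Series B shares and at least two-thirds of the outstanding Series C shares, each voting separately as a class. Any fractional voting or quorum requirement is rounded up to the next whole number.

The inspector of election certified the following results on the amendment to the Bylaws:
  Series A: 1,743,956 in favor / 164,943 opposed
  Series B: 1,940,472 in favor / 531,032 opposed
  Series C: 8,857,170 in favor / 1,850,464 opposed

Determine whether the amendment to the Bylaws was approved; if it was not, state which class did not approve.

Approved — every class gave the required vote.

Series A: 4/5 of 2179223 = 1743378.40, rounded up to 1743379; 1,743,379 required, 1,743,956 in favor — approved.
Series B: 2/3 of 2910051 = 1940034; 1,940,034 required, 1,940,472 in favor — approved.
Series C: 2/3 of 13285650 = 8857100; 8,857,100 required, 8,857,170 in favor — approved.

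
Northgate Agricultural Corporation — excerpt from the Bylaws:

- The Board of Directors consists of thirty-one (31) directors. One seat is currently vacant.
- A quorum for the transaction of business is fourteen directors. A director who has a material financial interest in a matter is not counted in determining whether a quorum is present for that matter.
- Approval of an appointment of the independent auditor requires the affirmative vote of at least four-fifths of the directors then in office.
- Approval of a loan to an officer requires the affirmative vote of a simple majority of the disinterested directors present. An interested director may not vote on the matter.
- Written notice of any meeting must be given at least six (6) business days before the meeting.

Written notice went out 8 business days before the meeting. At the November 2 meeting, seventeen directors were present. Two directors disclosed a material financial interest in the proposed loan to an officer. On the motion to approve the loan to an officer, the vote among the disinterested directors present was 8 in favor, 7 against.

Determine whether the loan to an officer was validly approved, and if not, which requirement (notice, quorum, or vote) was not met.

Valid — all requirements satisfied.

Notice: 8 business days given; 6 required (8 ≥ 6). Satisfied.
Quorum: 17 present, but the 2 interested directors do not count, leaving 15. Quorum is 14. Satisfied.
Vote: the loan to an officer requires a majority of the disinterested directors present (17 − 2 = 15). A majority of 15 is 8, so 8 affirmative votes are needed; 8 voted in favor. Satisfied.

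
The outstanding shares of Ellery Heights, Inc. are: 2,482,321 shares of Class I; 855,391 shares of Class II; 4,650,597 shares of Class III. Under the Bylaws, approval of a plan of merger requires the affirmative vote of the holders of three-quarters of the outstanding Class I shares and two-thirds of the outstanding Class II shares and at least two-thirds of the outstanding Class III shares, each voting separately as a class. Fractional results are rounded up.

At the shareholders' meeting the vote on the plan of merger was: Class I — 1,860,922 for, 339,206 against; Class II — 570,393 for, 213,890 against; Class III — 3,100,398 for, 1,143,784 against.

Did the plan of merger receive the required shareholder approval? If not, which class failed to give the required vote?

Not approved — the Class I shares did not give the required vote.

Class I: 3/4 of 2482321 = 1861740.75, rounded up to 1861741; 1,861,741 required, 1,860,922 in favor — not approved.
Class II: 2/3 of 855391 = 570260.67, rounded up to 570261; 570,261 required, 570,393 in favor — approved.
Class III: 2/3 of 4650597 = 3100398; 3,100,398 required, 3,100,398 in favor — approved.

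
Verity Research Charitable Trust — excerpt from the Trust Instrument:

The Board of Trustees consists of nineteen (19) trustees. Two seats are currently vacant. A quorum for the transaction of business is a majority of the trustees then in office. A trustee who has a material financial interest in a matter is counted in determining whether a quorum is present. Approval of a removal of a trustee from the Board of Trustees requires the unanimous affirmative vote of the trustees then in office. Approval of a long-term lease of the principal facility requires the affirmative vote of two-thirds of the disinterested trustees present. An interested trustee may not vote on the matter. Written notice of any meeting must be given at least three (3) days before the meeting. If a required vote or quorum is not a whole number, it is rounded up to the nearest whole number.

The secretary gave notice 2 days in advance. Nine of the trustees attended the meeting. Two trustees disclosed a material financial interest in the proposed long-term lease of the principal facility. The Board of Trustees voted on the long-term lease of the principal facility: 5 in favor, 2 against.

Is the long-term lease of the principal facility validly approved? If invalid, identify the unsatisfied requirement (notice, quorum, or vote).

Invalid — notice requirement not satisfied.

Notice: 2 days given; 3 required (2 < 3). Not satisfied.
Quorum: 9 present (interested trustees count toward quorum); quorum is 9. Satisfied.
Vote: the long-term lease of the principal facility requires two-thirds of the disinterested trustees present (9 − 2 = 7). 2/3 of 7 = 4.67, rounded up to 5, so 5 affirmative votes are needed; 5 voted in favor. Satisfied.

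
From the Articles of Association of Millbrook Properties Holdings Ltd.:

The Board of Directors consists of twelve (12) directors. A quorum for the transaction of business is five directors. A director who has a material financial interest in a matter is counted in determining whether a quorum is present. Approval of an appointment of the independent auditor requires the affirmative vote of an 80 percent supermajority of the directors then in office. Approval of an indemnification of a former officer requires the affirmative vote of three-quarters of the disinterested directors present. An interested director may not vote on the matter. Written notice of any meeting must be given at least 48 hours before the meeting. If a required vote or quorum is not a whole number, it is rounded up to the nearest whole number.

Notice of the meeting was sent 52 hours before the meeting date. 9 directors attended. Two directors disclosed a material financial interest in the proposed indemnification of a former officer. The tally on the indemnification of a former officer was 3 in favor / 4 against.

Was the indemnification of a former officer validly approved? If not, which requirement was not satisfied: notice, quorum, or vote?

Notice: 52 hours given; 48 required (52 ≥ 48). Satisfied.
Quorum: 9 present (interested directors count toward quorum); quorum is 5. Satisfied.
Vote: the indemnification of a former officer requires three-fourths of the disinterested directors present (9 − 2 = 7). 3/4 of 7 = 5.25, rounded up to 6, so 6 affirmative votes are needed; 3 voted in favor. Not satisfied.

Invalid — vote requirement not satisfied.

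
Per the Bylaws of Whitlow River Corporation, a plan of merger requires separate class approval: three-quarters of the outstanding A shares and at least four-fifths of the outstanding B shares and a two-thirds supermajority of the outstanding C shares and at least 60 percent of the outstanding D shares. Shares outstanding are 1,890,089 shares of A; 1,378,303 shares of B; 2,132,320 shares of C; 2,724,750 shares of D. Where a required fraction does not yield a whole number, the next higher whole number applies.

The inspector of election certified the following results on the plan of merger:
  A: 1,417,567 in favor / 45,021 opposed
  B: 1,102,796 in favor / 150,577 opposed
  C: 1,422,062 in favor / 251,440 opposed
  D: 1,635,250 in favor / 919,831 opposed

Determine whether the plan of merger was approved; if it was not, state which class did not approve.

A: 3/4 of 1890089 = 1417566.75, rounded up to 1417567; 1,417,567 required, 1,417,567 in favor — approved.
B: 4/5 of 1378303 = 1102642.40, rounded up to 1102643; 1,102,643 required, 1,102,796 in favor — approved.
C: 2/3 of 2132320 = 1421546.67, rounded up to 1421547; 1,421,547 required, 1,422,062 in favor — approved.
D: 3/5 of 2724750 = 1634850; 1,634,850 required, 1,635,250 in favor — approved.

Approved — every class gave the required vote.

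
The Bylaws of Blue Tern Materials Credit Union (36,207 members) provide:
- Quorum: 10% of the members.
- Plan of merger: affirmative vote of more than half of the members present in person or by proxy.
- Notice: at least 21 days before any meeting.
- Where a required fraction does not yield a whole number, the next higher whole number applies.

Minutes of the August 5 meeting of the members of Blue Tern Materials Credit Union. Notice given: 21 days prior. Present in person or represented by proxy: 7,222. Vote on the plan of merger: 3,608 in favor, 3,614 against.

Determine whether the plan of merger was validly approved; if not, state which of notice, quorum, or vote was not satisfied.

Invalid — vote requirement not satisfied.

Notice: 21 days given; 21 required. Satisfied.
Quorum: 10% of 36,207 = 3,620.70, rounded up to 3,621; 7,222 present. Satisfied.
Vote: requires a majority of those present (7,222); a majority of 7222 is 3612, so 3,612 needed; 3,608 in favor. Not satisfied.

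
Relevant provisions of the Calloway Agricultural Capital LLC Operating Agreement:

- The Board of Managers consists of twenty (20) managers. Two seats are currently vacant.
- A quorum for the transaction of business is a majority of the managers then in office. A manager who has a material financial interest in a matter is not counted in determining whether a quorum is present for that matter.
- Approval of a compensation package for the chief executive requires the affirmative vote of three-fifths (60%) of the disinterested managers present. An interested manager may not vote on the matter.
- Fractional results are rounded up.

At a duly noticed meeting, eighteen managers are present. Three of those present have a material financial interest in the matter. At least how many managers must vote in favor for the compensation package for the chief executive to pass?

The compensation package for the chief executive requires three-fifths of the disinterested managers present (18 − 3 = 15).
3/5 of 15 = 9.

9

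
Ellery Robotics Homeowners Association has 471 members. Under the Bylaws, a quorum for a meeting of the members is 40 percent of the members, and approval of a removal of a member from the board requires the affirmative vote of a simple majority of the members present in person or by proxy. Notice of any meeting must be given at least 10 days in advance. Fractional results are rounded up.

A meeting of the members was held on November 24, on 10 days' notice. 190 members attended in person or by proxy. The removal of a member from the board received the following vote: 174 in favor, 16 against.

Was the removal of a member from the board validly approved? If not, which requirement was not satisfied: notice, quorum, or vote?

Notice: 10 days given; 10 required. Satisfied.
Quorum: 40% of 471 = 188.40, rounded up to 189; 190 present. Satisfied.
Vote: requires a majority of those present (190); a majority of 190 is 96, so 96 needed; 174 in favor. Satisfied.

Valid — all requirements satisfied.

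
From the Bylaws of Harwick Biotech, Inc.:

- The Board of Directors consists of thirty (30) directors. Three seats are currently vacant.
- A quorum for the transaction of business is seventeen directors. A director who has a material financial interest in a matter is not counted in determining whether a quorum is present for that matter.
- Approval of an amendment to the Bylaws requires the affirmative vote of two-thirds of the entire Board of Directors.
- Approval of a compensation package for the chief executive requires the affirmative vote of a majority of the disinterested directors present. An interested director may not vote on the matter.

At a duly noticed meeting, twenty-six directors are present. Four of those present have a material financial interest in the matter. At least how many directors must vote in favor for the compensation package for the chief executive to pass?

12

The compensation package for the chief executive requires a majority of the disinterested directors present (26 − 4 = 22).
A majority of 22 is 12.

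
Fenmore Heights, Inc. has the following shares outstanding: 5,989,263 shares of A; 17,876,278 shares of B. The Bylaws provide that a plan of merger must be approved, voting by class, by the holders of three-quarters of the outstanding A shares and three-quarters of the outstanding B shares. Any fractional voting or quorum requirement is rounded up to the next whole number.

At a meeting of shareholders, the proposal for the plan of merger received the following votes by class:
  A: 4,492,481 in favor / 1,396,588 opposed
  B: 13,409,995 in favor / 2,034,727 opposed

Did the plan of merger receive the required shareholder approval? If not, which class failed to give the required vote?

A: 3/4 of 5989263 = 4491947.25, rounded up to 4491948; 4,491,948 required, 4,492,481 in favor — approved.
B: 3/4 of 17876278 = 13407208.50, rounded up to 13407209; 13,407,209 required, 13,409,995 in favor — approved.

Approved — every class gave the required vote.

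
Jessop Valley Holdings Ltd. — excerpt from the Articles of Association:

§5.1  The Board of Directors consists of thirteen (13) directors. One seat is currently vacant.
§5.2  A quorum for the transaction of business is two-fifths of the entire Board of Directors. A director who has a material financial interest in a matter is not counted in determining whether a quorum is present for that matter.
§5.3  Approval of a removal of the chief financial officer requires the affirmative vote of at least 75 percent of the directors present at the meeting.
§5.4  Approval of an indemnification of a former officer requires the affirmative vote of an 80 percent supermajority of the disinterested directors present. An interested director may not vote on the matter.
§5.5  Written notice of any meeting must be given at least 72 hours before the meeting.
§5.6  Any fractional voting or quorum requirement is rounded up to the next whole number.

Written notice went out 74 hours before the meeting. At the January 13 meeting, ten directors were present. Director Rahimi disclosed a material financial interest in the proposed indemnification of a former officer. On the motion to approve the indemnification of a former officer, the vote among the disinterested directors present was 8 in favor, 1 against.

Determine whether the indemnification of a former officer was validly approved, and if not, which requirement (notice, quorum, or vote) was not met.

Notice: 74 hours given; 72 required (74 ≥ 72). Satisfied.
Quorum: 10 present, but the 1 interested director does not count, leaving 9. Quorum is 6. Satisfied.
Vote: the indemnification of a former officer requires four-fifths of the disinterested directors present (10 − 1 = 9). 4/5 of 9 = 7.20, rounded up to 8, so 8 affirmative votes are needed; 8 voted in favor. Satisfied.

Valid — all requirements satisfied.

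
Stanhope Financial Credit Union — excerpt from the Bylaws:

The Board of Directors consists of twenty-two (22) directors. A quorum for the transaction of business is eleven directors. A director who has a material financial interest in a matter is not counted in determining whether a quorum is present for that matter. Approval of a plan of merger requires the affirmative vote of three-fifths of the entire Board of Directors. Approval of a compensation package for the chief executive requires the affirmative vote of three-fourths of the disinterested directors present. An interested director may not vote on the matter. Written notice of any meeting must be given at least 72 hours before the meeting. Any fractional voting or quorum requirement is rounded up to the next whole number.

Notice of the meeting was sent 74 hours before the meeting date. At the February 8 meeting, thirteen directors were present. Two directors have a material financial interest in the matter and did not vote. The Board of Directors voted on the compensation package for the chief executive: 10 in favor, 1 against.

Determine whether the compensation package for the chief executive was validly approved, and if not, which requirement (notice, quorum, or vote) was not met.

Valid — all requirements satisfied.

Notice: 74 hours given; 72 required (74 ≥ 72). Satisfied.
Quorum: 13 present, but the 2 interested directors do not count, leaving 11. Quorum is 11. Satisfied.
Vote: the compensation package for the chief executive requires three-fourths of the disinterested directors present (13 − 2 = 11). 3/4 of 11 = 8.25, rounded up to 9, so 9 affirmative votes are needed; 10 voted in favor. Satisfied.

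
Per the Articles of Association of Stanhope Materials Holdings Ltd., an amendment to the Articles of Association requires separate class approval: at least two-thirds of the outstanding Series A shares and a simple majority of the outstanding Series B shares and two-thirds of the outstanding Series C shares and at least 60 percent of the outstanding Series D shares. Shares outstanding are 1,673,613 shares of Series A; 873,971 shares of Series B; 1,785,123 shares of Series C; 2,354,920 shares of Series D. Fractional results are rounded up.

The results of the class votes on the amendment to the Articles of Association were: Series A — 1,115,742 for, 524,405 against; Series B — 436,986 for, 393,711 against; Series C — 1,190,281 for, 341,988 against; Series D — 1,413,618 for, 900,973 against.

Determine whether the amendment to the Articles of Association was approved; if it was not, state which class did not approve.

Approved — every class gave the required vote.

Series A: 2/3 of 1673613 = 1115742; 1,115,742 required, 1,115,742 in favor — approved.
Series B: a majority of 873971 is 436986; 436,986 required, 436,986 in favor — approved.
Series C: 2/3 of 1785123 = 1190082; 1,190,082 required, 1,190,281 in favor — approved.
Series D: 3/5 of 2354920 = 1412952; 1,412,952 required, 1,413,618 in favor — approved.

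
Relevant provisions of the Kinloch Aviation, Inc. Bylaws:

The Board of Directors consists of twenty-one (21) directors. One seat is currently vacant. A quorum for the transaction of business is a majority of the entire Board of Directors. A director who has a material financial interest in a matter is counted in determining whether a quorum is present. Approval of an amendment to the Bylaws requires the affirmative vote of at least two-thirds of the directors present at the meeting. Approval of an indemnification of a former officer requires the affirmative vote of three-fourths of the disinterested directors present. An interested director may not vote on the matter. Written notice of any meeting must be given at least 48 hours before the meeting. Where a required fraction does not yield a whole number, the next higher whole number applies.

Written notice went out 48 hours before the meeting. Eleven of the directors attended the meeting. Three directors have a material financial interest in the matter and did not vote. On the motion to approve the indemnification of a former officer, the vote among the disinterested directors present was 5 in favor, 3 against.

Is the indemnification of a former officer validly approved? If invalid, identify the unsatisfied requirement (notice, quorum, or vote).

Invalid — vote requirement not satisfied.

Notice: 48 hours given; 48 required (48 ≥ 48). Satisfied.
Quorum: 11 present (interested directors count toward quorum); quorum is 11. Satisfied.
Vote: the indemnification of a former officer requires three-fourths of the disinterested directors present (11 − 3 = 8). 3/4 of 8 = 6, so 6 affirmative votes are needed; 5 voted in favor. Not satisfied.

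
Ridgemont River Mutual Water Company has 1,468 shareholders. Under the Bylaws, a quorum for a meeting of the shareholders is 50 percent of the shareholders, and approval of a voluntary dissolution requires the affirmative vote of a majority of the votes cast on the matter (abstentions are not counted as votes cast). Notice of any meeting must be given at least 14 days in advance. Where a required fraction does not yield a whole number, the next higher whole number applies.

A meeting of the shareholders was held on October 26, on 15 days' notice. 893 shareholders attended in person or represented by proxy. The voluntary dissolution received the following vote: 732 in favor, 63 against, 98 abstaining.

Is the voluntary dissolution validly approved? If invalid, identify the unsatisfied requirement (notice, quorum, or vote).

Valid — all requirements satisfied.

Notice: 15 days given; 14 required. Satisfied.
Quorum: 50% of 1,468 = 734; 893 present. Satisfied.
Vote: requires a majority of the votes cast (893 − 98 abstaining = 795); a majority of 795 is 398, so 398 needed; 732 in favor. Satisfied.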